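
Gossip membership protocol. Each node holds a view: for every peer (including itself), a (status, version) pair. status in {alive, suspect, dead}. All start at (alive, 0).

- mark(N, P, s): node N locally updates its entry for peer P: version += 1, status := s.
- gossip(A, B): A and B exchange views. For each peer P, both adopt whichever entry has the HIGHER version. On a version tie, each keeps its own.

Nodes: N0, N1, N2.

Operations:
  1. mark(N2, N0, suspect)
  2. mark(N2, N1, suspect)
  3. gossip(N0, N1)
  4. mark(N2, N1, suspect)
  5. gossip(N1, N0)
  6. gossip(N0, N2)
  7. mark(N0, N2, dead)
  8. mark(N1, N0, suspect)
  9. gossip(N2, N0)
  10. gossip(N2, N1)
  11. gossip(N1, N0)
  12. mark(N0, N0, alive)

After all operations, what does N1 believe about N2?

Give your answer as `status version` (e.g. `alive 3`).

Answer: dead 1

Derivation:
Op 1: N2 marks N0=suspect -> (suspect,v1)
Op 2: N2 marks N1=suspect -> (suspect,v1)
Op 3: gossip N0<->N1 -> N0.N0=(alive,v0) N0.N1=(alive,v0) N0.N2=(alive,v0) | N1.N0=(alive,v0) N1.N1=(alive,v0) N1.N2=(alive,v0)
Op 4: N2 marks N1=suspect -> (suspect,v2)
Op 5: gossip N1<->N0 -> N1.N0=(alive,v0) N1.N1=(alive,v0) N1.N2=(alive,v0) | N0.N0=(alive,v0) N0.N1=(alive,v0) N0.N2=(alive,v0)
Op 6: gossip N0<->N2 -> N0.N0=(suspect,v1) N0.N1=(suspect,v2) N0.N2=(alive,v0) | N2.N0=(suspect,v1) N2.N1=(suspect,v2) N2.N2=(alive,v0)
Op 7: N0 marks N2=dead -> (dead,v1)
Op 8: N1 marks N0=suspect -> (suspect,v1)
Op 9: gossip N2<->N0 -> N2.N0=(suspect,v1) N2.N1=(suspect,v2) N2.N2=(dead,v1) | N0.N0=(suspect,v1) N0.N1=(suspect,v2) N0.N2=(dead,v1)
Op 10: gossip N2<->N1 -> N2.N0=(suspect,v1) N2.N1=(suspect,v2) N2.N2=(dead,v1) | N1.N0=(suspect,v1) N1.N1=(suspect,v2) N1.N2=(dead,v1)
Op 11: gossip N1<->N0 -> N1.N0=(suspect,v1) N1.N1=(suspect,v2) N1.N2=(dead,v1) | N0.N0=(suspect,v1) N0.N1=(suspect,v2) N0.N2=(dead,v1)
Op 12: N0 marks N0=alive -> (alive,v2)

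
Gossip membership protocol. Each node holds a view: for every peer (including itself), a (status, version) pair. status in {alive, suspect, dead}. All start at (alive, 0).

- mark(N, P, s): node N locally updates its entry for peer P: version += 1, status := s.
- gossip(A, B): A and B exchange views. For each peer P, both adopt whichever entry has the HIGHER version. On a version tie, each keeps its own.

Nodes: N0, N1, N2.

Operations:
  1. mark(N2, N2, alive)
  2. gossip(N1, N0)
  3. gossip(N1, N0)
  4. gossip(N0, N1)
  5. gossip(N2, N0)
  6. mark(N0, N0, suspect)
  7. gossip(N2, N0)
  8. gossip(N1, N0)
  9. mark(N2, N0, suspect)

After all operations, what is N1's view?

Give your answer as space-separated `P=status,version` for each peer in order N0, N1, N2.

Op 1: N2 marks N2=alive -> (alive,v1)
Op 2: gossip N1<->N0 -> N1.N0=(alive,v0) N1.N1=(alive,v0) N1.N2=(alive,v0) | N0.N0=(alive,v0) N0.N1=(alive,v0) N0.N2=(alive,v0)
Op 3: gossip N1<->N0 -> N1.N0=(alive,v0) N1.N1=(alive,v0) N1.N2=(alive,v0) | N0.N0=(alive,v0) N0.N1=(alive,v0) N0.N2=(alive,v0)
Op 4: gossip N0<->N1 -> N0.N0=(alive,v0) N0.N1=(alive,v0) N0.N2=(alive,v0) | N1.N0=(alive,v0) N1.N1=(alive,v0) N1.N2=(alive,v0)
Op 5: gossip N2<->N0 -> N2.N0=(alive,v0) N2.N1=(alive,v0) N2.N2=(alive,v1) | N0.N0=(alive,v0) N0.N1=(alive,v0) N0.N2=(alive,v1)
Op 6: N0 marks N0=suspect -> (suspect,v1)
Op 7: gossip N2<->N0 -> N2.N0=(suspect,v1) N2.N1=(alive,v0) N2.N2=(alive,v1) | N0.N0=(suspect,v1) N0.N1=(alive,v0) N0.N2=(alive,v1)
Op 8: gossip N1<->N0 -> N1.N0=(suspect,v1) N1.N1=(alive,v0) N1.N2=(alive,v1) | N0.N0=(suspect,v1) N0.N1=(alive,v0) N0.N2=(alive,v1)
Op 9: N2 marks N0=suspect -> (suspect,v2)

Answer: N0=suspect,1 N1=alive,0 N2=alive,1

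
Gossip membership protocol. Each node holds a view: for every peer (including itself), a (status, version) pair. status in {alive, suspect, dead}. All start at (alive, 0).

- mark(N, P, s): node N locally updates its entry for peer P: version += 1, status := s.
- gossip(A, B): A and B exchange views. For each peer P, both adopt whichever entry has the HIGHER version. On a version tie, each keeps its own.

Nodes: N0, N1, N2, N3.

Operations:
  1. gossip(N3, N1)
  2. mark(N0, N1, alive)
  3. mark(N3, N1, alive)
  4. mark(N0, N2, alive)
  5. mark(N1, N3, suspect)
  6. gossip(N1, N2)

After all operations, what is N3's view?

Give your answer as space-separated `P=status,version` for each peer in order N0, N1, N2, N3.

Op 1: gossip N3<->N1 -> N3.N0=(alive,v0) N3.N1=(alive,v0) N3.N2=(alive,v0) N3.N3=(alive,v0) | N1.N0=(alive,v0) N1.N1=(alive,v0) N1.N2=(alive,v0) N1.N3=(alive,v0)
Op 2: N0 marks N1=alive -> (alive,v1)
Op 3: N3 marks N1=alive -> (alive,v1)
Op 4: N0 marks N2=alive -> (alive,v1)
Op 5: N1 marks N3=suspect -> (suspect,v1)
Op 6: gossip N1<->N2 -> N1.N0=(alive,v0) N1.N1=(alive,v0) N1.N2=(alive,v0) N1.N3=(suspect,v1) | N2.N0=(alive,v0) N2.N1=(alive,v0) N2.N2=(alive,v0) N2.N3=(suspect,v1)

Answer: N0=alive,0 N1=alive,1 N2=alive,0 N3=alive,0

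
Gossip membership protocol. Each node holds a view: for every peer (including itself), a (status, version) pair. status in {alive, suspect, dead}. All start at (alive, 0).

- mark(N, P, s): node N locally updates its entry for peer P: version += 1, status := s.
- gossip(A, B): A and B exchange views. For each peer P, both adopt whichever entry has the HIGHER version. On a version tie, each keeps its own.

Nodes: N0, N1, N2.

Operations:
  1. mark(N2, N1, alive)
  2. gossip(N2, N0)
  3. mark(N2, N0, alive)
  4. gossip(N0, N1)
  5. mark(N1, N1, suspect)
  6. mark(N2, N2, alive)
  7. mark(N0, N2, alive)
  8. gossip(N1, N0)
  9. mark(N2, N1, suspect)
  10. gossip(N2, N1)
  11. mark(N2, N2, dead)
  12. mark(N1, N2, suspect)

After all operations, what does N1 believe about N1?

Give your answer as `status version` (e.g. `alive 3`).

Answer: suspect 2

Derivation:
Op 1: N2 marks N1=alive -> (alive,v1)
Op 2: gossip N2<->N0 -> N2.N0=(alive,v0) N2.N1=(alive,v1) N2.N2=(alive,v0) | N0.N0=(alive,v0) N0.N1=(alive,v1) N0.N2=(alive,v0)
Op 3: N2 marks N0=alive -> (alive,v1)
Op 4: gossip N0<->N1 -> N0.N0=(alive,v0) N0.N1=(alive,v1) N0.N2=(alive,v0) | N1.N0=(alive,v0) N1.N1=(alive,v1) N1.N2=(alive,v0)
Op 5: N1 marks N1=suspect -> (suspect,v2)
Op 6: N2 marks N2=alive -> (alive,v1)
Op 7: N0 marks N2=alive -> (alive,v1)
Op 8: gossip N1<->N0 -> N1.N0=(alive,v0) N1.N1=(suspect,v2) N1.N2=(alive,v1) | N0.N0=(alive,v0) N0.N1=(suspect,v2) N0.N2=(alive,v1)
Op 9: N2 marks N1=suspect -> (suspect,v2)
Op 10: gossip N2<->N1 -> N2.N0=(alive,v1) N2.N1=(suspect,v2) N2.N2=(alive,v1) | N1.N0=(alive,v1) N1.N1=(suspect,v2) N1.N2=(alive,v1)
Op 11: N2 marks N2=dead -> (dead,v2)
Op 12: N1 marks N2=suspect -> (suspect,v2)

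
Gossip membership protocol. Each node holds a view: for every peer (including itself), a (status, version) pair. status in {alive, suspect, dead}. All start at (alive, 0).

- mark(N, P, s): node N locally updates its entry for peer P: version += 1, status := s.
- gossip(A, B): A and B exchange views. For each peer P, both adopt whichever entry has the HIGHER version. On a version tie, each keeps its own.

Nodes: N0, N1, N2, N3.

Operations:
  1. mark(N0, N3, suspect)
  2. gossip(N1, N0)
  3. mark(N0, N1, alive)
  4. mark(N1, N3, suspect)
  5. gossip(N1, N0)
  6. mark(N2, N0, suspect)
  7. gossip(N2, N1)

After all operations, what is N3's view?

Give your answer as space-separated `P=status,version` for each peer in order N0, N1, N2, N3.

Op 1: N0 marks N3=suspect -> (suspect,v1)
Op 2: gossip N1<->N0 -> N1.N0=(alive,v0) N1.N1=(alive,v0) N1.N2=(alive,v0) N1.N3=(suspect,v1) | N0.N0=(alive,v0) N0.N1=(alive,v0) N0.N2=(alive,v0) N0.N3=(suspect,v1)
Op 3: N0 marks N1=alive -> (alive,v1)
Op 4: N1 marks N3=suspect -> (suspect,v2)
Op 5: gossip N1<->N0 -> N1.N0=(alive,v0) N1.N1=(alive,v1) N1.N2=(alive,v0) N1.N3=(suspect,v2) | N0.N0=(alive,v0) N0.N1=(alive,v1) N0.N2=(alive,v0) N0.N3=(suspect,v2)
Op 6: N2 marks N0=suspect -> (suspect,v1)
Op 7: gossip N2<->N1 -> N2.N0=(suspect,v1) N2.N1=(alive,v1) N2.N2=(alive,v0) N2.N3=(suspect,v2) | N1.N0=(suspect,v1) N1.N1=(alive,v1) N1.N2=(alive,v0) N1.N3=(suspect,v2)

Answer: N0=alive,0 N1=alive,0 N2=alive,0 N3=alive,0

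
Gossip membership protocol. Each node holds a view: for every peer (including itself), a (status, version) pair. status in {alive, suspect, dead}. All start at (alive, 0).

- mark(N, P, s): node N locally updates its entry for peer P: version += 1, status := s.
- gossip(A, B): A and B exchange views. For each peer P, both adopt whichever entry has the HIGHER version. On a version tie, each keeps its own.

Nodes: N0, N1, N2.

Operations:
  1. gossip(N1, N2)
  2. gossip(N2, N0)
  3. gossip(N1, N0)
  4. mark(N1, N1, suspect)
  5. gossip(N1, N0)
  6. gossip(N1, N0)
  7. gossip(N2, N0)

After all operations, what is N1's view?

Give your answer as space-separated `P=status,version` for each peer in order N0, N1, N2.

Op 1: gossip N1<->N2 -> N1.N0=(alive,v0) N1.N1=(alive,v0) N1.N2=(alive,v0) | N2.N0=(alive,v0) N2.N1=(alive,v0) N2.N2=(alive,v0)
Op 2: gossip N2<->N0 -> N2.N0=(alive,v0) N2.N1=(alive,v0) N2.N2=(alive,v0) | N0.N0=(alive,v0) N0.N1=(alive,v0) N0.N2=(alive,v0)
Op 3: gossip N1<->N0 -> N1.N0=(alive,v0) N1.N1=(alive,v0) N1.N2=(alive,v0) | N0.N0=(alive,v0) N0.N1=(alive,v0) N0.N2=(alive,v0)
Op 4: N1 marks N1=suspect -> (suspect,v1)
Op 5: gossip N1<->N0 -> N1.N0=(alive,v0) N1.N1=(suspect,v1) N1.N2=(alive,v0) | N0.N0=(alive,v0) N0.N1=(suspect,v1) N0.N2=(alive,v0)
Op 6: gossip N1<->N0 -> N1.N0=(alive,v0) N1.N1=(suspect,v1) N1.N2=(alive,v0) | N0.N0=(alive,v0) N0.N1=(suspect,v1) N0.N2=(alive,v0)
Op 7: gossip N2<->N0 -> N2.N0=(alive,v0) N2.N1=(suspect,v1) N2.N2=(alive,v0) | N0.N0=(alive,v0) N0.N1=(suspect,v1) N0.N2=(alive,v0)

Answer: N0=alive,0 N1=suspect,1 N2=alive,0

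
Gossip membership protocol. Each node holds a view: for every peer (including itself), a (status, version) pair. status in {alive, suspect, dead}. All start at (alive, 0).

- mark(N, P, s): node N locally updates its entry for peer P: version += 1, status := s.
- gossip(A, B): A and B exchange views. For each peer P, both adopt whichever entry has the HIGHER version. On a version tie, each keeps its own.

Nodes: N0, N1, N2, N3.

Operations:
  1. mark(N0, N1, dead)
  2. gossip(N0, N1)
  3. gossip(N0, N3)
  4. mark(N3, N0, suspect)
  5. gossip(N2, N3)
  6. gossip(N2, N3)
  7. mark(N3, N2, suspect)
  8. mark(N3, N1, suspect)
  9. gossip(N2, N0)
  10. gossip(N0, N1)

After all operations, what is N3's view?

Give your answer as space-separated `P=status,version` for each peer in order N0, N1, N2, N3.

Answer: N0=suspect,1 N1=suspect,2 N2=suspect,1 N3=alive,0

Derivation:
Op 1: N0 marks N1=dead -> (dead,v1)
Op 2: gossip N0<->N1 -> N0.N0=(alive,v0) N0.N1=(dead,v1) N0.N2=(alive,v0) N0.N3=(alive,v0) | N1.N0=(alive,v0) N1.N1=(dead,v1) N1.N2=(alive,v0) N1.N3=(alive,v0)
Op 3: gossip N0<->N3 -> N0.N0=(alive,v0) N0.N1=(dead,v1) N0.N2=(alive,v0) N0.N3=(alive,v0) | N3.N0=(alive,v0) N3.N1=(dead,v1) N3.N2=(alive,v0) N3.N3=(alive,v0)
Op 4: N3 marks N0=suspect -> (suspect,v1)
Op 5: gossip N2<->N3 -> N2.N0=(suspect,v1) N2.N1=(dead,v1) N2.N2=(alive,v0) N2.N3=(alive,v0) | N3.N0=(suspect,v1) N3.N1=(dead,v1) N3.N2=(alive,v0) N3.N3=(alive,v0)
Op 6: gossip N2<->N3 -> N2.N0=(suspect,v1) N2.N1=(dead,v1) N2.N2=(alive,v0) N2.N3=(alive,v0) | N3.N0=(suspect,v1) N3.N1=(dead,v1) N3.N2=(alive,v0) N3.N3=(alive,v0)
Op 7: N3 marks N2=suspect -> (suspect,v1)
Op 8: N3 marks N1=suspect -> (suspect,v2)
Op 9: gossip N2<->N0 -> N2.N0=(suspect,v1) N2.N1=(dead,v1) N2.N2=(alive,v0) N2.N3=(alive,v0) | N0.N0=(suspect,v1) N0.N1=(dead,v1) N0.N2=(alive,v0) N0.N3=(alive,v0)
Op 10: gossip N0<->N1 -> N0.N0=(suspect,v1) N0.N1=(dead,v1) N0.N2=(alive,v0) N0.N3=(alive,v0) | N1.N0=(suspect,v1) N1.N1=(dead,v1) N1.N2=(alive,v0) N1.N3=(alive,v0)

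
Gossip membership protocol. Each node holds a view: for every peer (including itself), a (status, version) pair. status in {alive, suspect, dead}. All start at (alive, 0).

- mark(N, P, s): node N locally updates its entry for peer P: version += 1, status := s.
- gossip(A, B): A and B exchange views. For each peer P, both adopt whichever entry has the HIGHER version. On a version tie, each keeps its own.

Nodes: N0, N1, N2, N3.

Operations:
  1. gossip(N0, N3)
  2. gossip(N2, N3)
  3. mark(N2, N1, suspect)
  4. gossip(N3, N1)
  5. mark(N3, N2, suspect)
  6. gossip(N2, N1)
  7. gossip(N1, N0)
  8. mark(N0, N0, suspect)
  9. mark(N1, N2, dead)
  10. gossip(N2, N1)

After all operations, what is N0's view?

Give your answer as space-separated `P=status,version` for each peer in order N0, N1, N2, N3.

Op 1: gossip N0<->N3 -> N0.N0=(alive,v0) N0.N1=(alive,v0) N0.N2=(alive,v0) N0.N3=(alive,v0) | N3.N0=(alive,v0) N3.N1=(alive,v0) N3.N2=(alive,v0) N3.N3=(alive,v0)
Op 2: gossip N2<->N3 -> N2.N0=(alive,v0) N2.N1=(alive,v0) N2.N2=(alive,v0) N2.N3=(alive,v0) | N3.N0=(alive,v0) N3.N1=(alive,v0) N3.N2=(alive,v0) N3.N3=(alive,v0)
Op 3: N2 marks N1=suspect -> (suspect,v1)
Op 4: gossip N3<->N1 -> N3.N0=(alive,v0) N3.N1=(alive,v0) N3.N2=(alive,v0) N3.N3=(alive,v0) | N1.N0=(alive,v0) N1.N1=(alive,v0) N1.N2=(alive,v0) N1.N3=(alive,v0)
Op 5: N3 marks N2=suspect -> (suspect,v1)
Op 6: gossip N2<->N1 -> N2.N0=(alive,v0) N2.N1=(suspect,v1) N2.N2=(alive,v0) N2.N3=(alive,v0) | N1.N0=(alive,v0) N1.N1=(suspect,v1) N1.N2=(alive,v0) N1.N3=(alive,v0)
Op 7: gossip N1<->N0 -> N1.N0=(alive,v0) N1.N1=(suspect,v1) N1.N2=(alive,v0) N1.N3=(alive,v0) | N0.N0=(alive,v0) N0.N1=(suspect,v1) N0.N2=(alive,v0) N0.N3=(alive,v0)
Op 8: N0 marks N0=suspect -> (suspect,v1)
Op 9: N1 marks N2=dead -> (dead,v1)
Op 10: gossip N2<->N1 -> N2.N0=(alive,v0) N2.N1=(suspect,v1) N2.N2=(dead,v1) N2.N3=(alive,v0) | N1.N0=(alive,v0) N1.N1=(suspect,v1) N1.N2=(dead,v1) N1.N3=(alive,v0)

Answer: N0=suspect,1 N1=suspect,1 N2=alive,0 N3=alive,0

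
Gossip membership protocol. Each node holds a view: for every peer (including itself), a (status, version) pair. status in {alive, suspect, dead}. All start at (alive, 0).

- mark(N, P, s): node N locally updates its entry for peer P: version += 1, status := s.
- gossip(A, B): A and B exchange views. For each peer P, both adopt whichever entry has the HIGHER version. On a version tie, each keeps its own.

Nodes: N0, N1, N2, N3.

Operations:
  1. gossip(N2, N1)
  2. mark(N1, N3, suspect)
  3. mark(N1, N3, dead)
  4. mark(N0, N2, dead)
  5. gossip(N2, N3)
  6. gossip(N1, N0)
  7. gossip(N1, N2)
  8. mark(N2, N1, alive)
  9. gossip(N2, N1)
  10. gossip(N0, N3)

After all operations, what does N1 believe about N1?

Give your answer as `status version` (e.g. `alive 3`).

Op 1: gossip N2<->N1 -> N2.N0=(alive,v0) N2.N1=(alive,v0) N2.N2=(alive,v0) N2.N3=(alive,v0) | N1.N0=(alive,v0) N1.N1=(alive,v0) N1.N2=(alive,v0) N1.N3=(alive,v0)
Op 2: N1 marks N3=suspect -> (suspect,v1)
Op 3: N1 marks N3=dead -> (dead,v2)
Op 4: N0 marks N2=dead -> (dead,v1)
Op 5: gossip N2<->N3 -> N2.N0=(alive,v0) N2.N1=(alive,v0) N2.N2=(alive,v0) N2.N3=(alive,v0) | N3.N0=(alive,v0) N3.N1=(alive,v0) N3.N2=(alive,v0) N3.N3=(alive,v0)
Op 6: gossip N1<->N0 -> N1.N0=(alive,v0) N1.N1=(alive,v0) N1.N2=(dead,v1) N1.N3=(dead,v2) | N0.N0=(alive,v0) N0.N1=(alive,v0) N0.N2=(dead,v1) N0.N3=(dead,v2)
Op 7: gossip N1<->N2 -> N1.N0=(alive,v0) N1.N1=(alive,v0) N1.N2=(dead,v1) N1.N3=(dead,v2) | N2.N0=(alive,v0) N2.N1=(alive,v0) N2.N2=(dead,v1) N2.N3=(dead,v2)
Op 8: N2 marks N1=alive -> (alive,v1)
Op 9: gossip N2<->N1 -> N2.N0=(alive,v0) N2.N1=(alive,v1) N2.N2=(dead,v1) N2.N3=(dead,v2) | N1.N0=(alive,v0) N1.N1=(alive,v1) N1.N2=(dead,v1) N1.N3=(dead,v2)
Op 10: gossip N0<->N3 -> N0.N0=(alive,v0) N0.N1=(alive,v0) N0.N2=(dead,v1) N0.N3=(dead,v2) | N3.N0=(alive,v0) N3.N1=(alive,v0) N3.N2=(dead,v1) N3.N3=(dead,v2)

Answer: alive 1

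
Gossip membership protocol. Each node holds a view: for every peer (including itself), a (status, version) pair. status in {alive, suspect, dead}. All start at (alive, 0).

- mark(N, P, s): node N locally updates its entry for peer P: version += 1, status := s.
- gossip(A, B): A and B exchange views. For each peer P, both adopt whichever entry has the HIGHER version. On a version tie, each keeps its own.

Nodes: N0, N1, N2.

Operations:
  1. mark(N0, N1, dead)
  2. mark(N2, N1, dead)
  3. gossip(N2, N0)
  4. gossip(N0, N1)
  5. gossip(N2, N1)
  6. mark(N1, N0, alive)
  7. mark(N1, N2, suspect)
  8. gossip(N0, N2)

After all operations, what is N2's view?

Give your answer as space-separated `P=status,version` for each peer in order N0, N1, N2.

Op 1: N0 marks N1=dead -> (dead,v1)
Op 2: N2 marks N1=dead -> (dead,v1)
Op 3: gossip N2<->N0 -> N2.N0=(alive,v0) N2.N1=(dead,v1) N2.N2=(alive,v0) | N0.N0=(alive,v0) N0.N1=(dead,v1) N0.N2=(alive,v0)
Op 4: gossip N0<->N1 -> N0.N0=(alive,v0) N0.N1=(dead,v1) N0.N2=(alive,v0) | N1.N0=(alive,v0) N1.N1=(dead,v1) N1.N2=(alive,v0)
Op 5: gossip N2<->N1 -> N2.N0=(alive,v0) N2.N1=(dead,v1) N2.N2=(alive,v0) | N1.N0=(alive,v0) N1.N1=(dead,v1) N1.N2=(alive,v0)
Op 6: N1 marks N0=alive -> (alive,v1)
Op 7: N1 marks N2=suspect -> (suspect,v1)
Op 8: gossip N0<->N2 -> N0.N0=(alive,v0) N0.N1=(dead,v1) N0.N2=(alive,v0) | N2.N0=(alive,v0) N2.N1=(dead,v1) N2.N2=(alive,v0)

Answer: N0=alive,0 N1=dead,1 N2=alive,0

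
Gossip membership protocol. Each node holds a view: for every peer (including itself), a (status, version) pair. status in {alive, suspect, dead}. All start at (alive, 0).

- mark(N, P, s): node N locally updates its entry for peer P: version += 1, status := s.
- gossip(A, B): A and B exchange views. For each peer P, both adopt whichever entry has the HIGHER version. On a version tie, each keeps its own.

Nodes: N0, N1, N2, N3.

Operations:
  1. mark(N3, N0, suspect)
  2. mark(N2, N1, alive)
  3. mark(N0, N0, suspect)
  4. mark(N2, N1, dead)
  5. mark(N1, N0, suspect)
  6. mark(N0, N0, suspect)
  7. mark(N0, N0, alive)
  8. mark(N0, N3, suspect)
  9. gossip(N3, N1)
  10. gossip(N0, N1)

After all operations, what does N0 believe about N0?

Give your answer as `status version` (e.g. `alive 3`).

Op 1: N3 marks N0=suspect -> (suspect,v1)
Op 2: N2 marks N1=alive -> (alive,v1)
Op 3: N0 marks N0=suspect -> (suspect,v1)
Op 4: N2 marks N1=dead -> (dead,v2)
Op 5: N1 marks N0=suspect -> (suspect,v1)
Op 6: N0 marks N0=suspect -> (suspect,v2)
Op 7: N0 marks N0=alive -> (alive,v3)
Op 8: N0 marks N3=suspect -> (suspect,v1)
Op 9: gossip N3<->N1 -> N3.N0=(suspect,v1) N3.N1=(alive,v0) N3.N2=(alive,v0) N3.N3=(alive,v0) | N1.N0=(suspect,v1) N1.N1=(alive,v0) N1.N2=(alive,v0) N1.N3=(alive,v0)
Op 10: gossip N0<->N1 -> N0.N0=(alive,v3) N0.N1=(alive,v0) N0.N2=(alive,v0) N0.N3=(suspect,v1) | N1.N0=(alive,v3) N1.N1=(alive,v0) N1.N2=(alive,v0) N1.N3=(suspect,v1)

Answer: alive 3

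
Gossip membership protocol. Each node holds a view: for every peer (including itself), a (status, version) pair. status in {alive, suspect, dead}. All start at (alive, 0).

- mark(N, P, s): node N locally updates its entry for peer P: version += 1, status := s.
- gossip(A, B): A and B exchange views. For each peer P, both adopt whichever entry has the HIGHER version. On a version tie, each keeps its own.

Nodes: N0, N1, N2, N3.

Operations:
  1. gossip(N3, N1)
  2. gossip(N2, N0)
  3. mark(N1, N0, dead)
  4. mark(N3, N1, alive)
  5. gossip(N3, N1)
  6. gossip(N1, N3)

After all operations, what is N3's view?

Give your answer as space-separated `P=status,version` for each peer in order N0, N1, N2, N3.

Op 1: gossip N3<->N1 -> N3.N0=(alive,v0) N3.N1=(alive,v0) N3.N2=(alive,v0) N3.N3=(alive,v0) | N1.N0=(alive,v0) N1.N1=(alive,v0) N1.N2=(alive,v0) N1.N3=(alive,v0)
Op 2: gossip N2<->N0 -> N2.N0=(alive,v0) N2.N1=(alive,v0) N2.N2=(alive,v0) N2.N3=(alive,v0) | N0.N0=(alive,v0) N0.N1=(alive,v0) N0.N2=(alive,v0) N0.N3=(alive,v0)
Op 3: N1 marks N0=dead -> (dead,v1)
Op 4: N3 marks N1=alive -> (alive,v1)
Op 5: gossip N3<->N1 -> N3.N0=(dead,v1) N3.N1=(alive,v1) N3.N2=(alive,v0) N3.N3=(alive,v0) | N1.N0=(dead,v1) N1.N1=(alive,v1) N1.N2=(alive,v0) N1.N3=(alive,v0)
Op 6: gossip N1<->N3 -> N1.N0=(dead,v1) N1.N1=(alive,v1) N1.N2=(alive,v0) N1.N3=(alive,v0) | N3.N0=(dead,v1) N3.N1=(alive,v1) N3.N2=(alive,v0) N3.N3=(alive,v0)

Answer: N0=dead,1 N1=alive,1 N2=alive,0 N3=alive,0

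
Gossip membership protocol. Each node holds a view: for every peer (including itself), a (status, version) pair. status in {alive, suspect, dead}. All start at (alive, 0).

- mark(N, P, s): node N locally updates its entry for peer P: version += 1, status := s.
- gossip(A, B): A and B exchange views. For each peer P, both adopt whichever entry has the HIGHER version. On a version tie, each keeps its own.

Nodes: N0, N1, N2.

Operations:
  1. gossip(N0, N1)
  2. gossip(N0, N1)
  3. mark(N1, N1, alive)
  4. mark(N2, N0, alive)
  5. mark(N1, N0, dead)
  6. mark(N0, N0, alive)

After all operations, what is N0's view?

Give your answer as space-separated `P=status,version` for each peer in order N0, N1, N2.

Op 1: gossip N0<->N1 -> N0.N0=(alive,v0) N0.N1=(alive,v0) N0.N2=(alive,v0) | N1.N0=(alive,v0) N1.N1=(alive,v0) N1.N2=(alive,v0)
Op 2: gossip N0<->N1 -> N0.N0=(alive,v0) N0.N1=(alive,v0) N0.N2=(alive,v0) | N1.N0=(alive,v0) N1.N1=(alive,v0) N1.N2=(alive,v0)
Op 3: N1 marks N1=alive -> (alive,v1)
Op 4: N2 marks N0=alive -> (alive,v1)
Op 5: N1 marks N0=dead -> (dead,v1)
Op 6: N0 marks N0=alive -> (alive,v1)

Answer: N0=alive,1 N1=alive,0 N2=alive,0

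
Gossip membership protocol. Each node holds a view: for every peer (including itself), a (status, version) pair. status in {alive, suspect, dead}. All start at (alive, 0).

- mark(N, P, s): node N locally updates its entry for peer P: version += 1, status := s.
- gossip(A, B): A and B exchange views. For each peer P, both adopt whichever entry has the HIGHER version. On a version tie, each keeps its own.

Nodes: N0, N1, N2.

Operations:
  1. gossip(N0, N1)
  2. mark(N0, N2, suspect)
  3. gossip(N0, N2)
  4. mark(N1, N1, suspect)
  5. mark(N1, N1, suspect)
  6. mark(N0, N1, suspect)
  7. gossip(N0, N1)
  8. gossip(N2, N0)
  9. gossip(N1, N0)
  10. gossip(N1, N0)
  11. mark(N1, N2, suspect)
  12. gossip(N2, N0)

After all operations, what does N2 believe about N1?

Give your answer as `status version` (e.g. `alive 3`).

Op 1: gossip N0<->N1 -> N0.N0=(alive,v0) N0.N1=(alive,v0) N0.N2=(alive,v0) | N1.N0=(alive,v0) N1.N1=(alive,v0) N1.N2=(alive,v0)
Op 2: N0 marks N2=suspect -> (suspect,v1)
Op 3: gossip N0<->N2 -> N0.N0=(alive,v0) N0.N1=(alive,v0) N0.N2=(suspect,v1) | N2.N0=(alive,v0) N2.N1=(alive,v0) N2.N2=(suspect,v1)
Op 4: N1 marks N1=suspect -> (suspect,v1)
Op 5: N1 marks N1=suspect -> (suspect,v2)
Op 6: N0 marks N1=suspect -> (suspect,v1)
Op 7: gossip N0<->N1 -> N0.N0=(alive,v0) N0.N1=(suspect,v2) N0.N2=(suspect,v1) | N1.N0=(alive,v0) N1.N1=(suspect,v2) N1.N2=(suspect,v1)
Op 8: gossip N2<->N0 -> N2.N0=(alive,v0) N2.N1=(suspect,v2) N2.N2=(suspect,v1) | N0.N0=(alive,v0) N0.N1=(suspect,v2) N0.N2=(suspect,v1)
Op 9: gossip N1<->N0 -> N1.N0=(alive,v0) N1.N1=(suspect,v2) N1.N2=(suspect,v1) | N0.N0=(alive,v0) N0.N1=(suspect,v2) N0.N2=(suspect,v1)
Op 10: gossip N1<->N0 -> N1.N0=(alive,v0) N1.N1=(suspect,v2) N1.N2=(suspect,v1) | N0.N0=(alive,v0) N0.N1=(suspect,v2) N0.N2=(suspect,v1)
Op 11: N1 marks N2=suspect -> (suspect,v2)
Op 12: gossip N2<->N0 -> N2.N0=(alive,v0) N2.N1=(suspect,v2) N2.N2=(suspect,v1) | N0.N0=(alive,v0) N0.N1=(suspect,v2) N0.N2=(suspect,v1)

Answer: suspect 2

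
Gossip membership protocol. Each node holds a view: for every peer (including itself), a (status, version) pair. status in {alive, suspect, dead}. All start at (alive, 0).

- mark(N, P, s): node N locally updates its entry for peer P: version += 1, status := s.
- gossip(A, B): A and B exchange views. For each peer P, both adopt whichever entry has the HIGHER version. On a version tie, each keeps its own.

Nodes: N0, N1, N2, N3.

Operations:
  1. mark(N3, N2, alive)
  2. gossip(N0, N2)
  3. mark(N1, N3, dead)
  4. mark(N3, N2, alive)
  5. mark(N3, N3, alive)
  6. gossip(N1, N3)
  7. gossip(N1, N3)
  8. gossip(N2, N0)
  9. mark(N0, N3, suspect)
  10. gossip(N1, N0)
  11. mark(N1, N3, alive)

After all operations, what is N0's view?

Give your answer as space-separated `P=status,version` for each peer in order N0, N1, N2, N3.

Answer: N0=alive,0 N1=alive,0 N2=alive,2 N3=suspect,1

Derivation:
Op 1: N3 marks N2=alive -> (alive,v1)
Op 2: gossip N0<->N2 -> N0.N0=(alive,v0) N0.N1=(alive,v0) N0.N2=(alive,v0) N0.N3=(alive,v0) | N2.N0=(alive,v0) N2.N1=(alive,v0) N2.N2=(alive,v0) N2.N3=(alive,v0)
Op 3: N1 marks N3=dead -> (dead,v1)
Op 4: N3 marks N2=alive -> (alive,v2)
Op 5: N3 marks N3=alive -> (alive,v1)
Op 6: gossip N1<->N3 -> N1.N0=(alive,v0) N1.N1=(alive,v0) N1.N2=(alive,v2) N1.N3=(dead,v1) | N3.N0=(alive,v0) N3.N1=(alive,v0) N3.N2=(alive,v2) N3.N3=(alive,v1)
Op 7: gossip N1<->N3 -> N1.N0=(alive,v0) N1.N1=(alive,v0) N1.N2=(alive,v2) N1.N3=(dead,v1) | N3.N0=(alive,v0) N3.N1=(alive,v0) N3.N2=(alive,v2) N3.N3=(alive,v1)
Op 8: gossip N2<->N0 -> N2.N0=(alive,v0) N2.N1=(alive,v0) N2.N2=(alive,v0) N2.N3=(alive,v0) | N0.N0=(alive,v0) N0.N1=(alive,v0) N0.N2=(alive,v0) N0.N3=(alive,v0)
Op 9: N0 marks N3=suspect -> (suspect,v1)
Op 10: gossip N1<->N0 -> N1.N0=(alive,v0) N1.N1=(alive,v0) N1.N2=(alive,v2) N1.N3=(dead,v1) | N0.N0=(alive,v0) N0.N1=(alive,v0) N0.N2=(alive,v2) N0.N3=(suspect,v1)
Op 11: N1 marks N3=alive -> (alive,v2)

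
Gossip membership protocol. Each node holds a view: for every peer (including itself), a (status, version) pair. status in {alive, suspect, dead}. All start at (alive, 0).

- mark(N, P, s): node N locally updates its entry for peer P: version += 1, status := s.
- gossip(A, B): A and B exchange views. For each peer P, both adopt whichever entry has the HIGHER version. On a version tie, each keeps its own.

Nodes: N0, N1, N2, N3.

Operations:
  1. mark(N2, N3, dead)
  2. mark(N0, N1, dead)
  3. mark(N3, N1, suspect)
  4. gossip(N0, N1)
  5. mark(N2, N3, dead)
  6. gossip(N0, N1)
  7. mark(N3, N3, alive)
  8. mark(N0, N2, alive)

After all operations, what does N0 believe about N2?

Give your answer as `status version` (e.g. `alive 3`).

Answer: alive 1

Derivation:
Op 1: N2 marks N3=dead -> (dead,v1)
Op 2: N0 marks N1=dead -> (dead,v1)
Op 3: N3 marks N1=suspect -> (suspect,v1)
Op 4: gossip N0<->N1 -> N0.N0=(alive,v0) N0.N1=(dead,v1) N0.N2=(alive,v0) N0.N3=(alive,v0) | N1.N0=(alive,v0) N1.N1=(dead,v1) N1.N2=(alive,v0) N1.N3=(alive,v0)
Op 5: N2 marks N3=dead -> (dead,v2)
Op 6: gossip N0<->N1 -> N0.N0=(alive,v0) N0.N1=(dead,v1) N0.N2=(alive,v0) N0.N3=(alive,v0) | N1.N0=(alive,v0) N1.N1=(dead,v1) N1.N2=(alive,v0) N1.N3=(alive,v0)
Op 7: N3 marks N3=alive -> (alive,v1)
Op 8: N0 marks N2=alive -> (alive,v1)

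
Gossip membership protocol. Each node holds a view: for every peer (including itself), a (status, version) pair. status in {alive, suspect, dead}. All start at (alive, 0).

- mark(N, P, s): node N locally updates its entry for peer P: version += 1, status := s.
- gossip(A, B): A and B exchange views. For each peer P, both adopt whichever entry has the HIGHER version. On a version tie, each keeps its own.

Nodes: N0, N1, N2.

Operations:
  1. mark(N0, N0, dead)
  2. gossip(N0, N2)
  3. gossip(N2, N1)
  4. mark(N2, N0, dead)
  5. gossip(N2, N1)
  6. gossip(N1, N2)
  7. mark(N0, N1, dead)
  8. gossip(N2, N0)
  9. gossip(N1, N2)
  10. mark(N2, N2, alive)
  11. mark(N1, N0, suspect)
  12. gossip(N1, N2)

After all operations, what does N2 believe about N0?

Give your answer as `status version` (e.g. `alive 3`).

Answer: suspect 3

Derivation:
Op 1: N0 marks N0=dead -> (dead,v1)
Op 2: gossip N0<->N2 -> N0.N0=(dead,v1) N0.N1=(alive,v0) N0.N2=(alive,v0) | N2.N0=(dead,v1) N2.N1=(alive,v0) N2.N2=(alive,v0)
Op 3: gossip N2<->N1 -> N2.N0=(dead,v1) N2.N1=(alive,v0) N2.N2=(alive,v0) | N1.N0=(dead,v1) N1.N1=(alive,v0) N1.N2=(alive,v0)
Op 4: N2 marks N0=dead -> (dead,v2)
Op 5: gossip N2<->N1 -> N2.N0=(dead,v2) N2.N1=(alive,v0) N2.N2=(alive,v0) | N1.N0=(dead,v2) N1.N1=(alive,v0) N1.N2=(alive,v0)
Op 6: gossip N1<->N2 -> N1.N0=(dead,v2) N1.N1=(alive,v0) N1.N2=(alive,v0) | N2.N0=(dead,v2) N2.N1=(alive,v0) N2.N2=(alive,v0)
Op 7: N0 marks N1=dead -> (dead,v1)
Op 8: gossip N2<->N0 -> N2.N0=(dead,v2) N2.N1=(dead,v1) N2.N2=(alive,v0) | N0.N0=(dead,v2) N0.N1=(dead,v1) N0.N2=(alive,v0)
Op 9: gossip N1<->N2 -> N1.N0=(dead,v2) N1.N1=(dead,v1) N1.N2=(alive,v0) | N2.N0=(dead,v2) N2.N1=(dead,v1) N2.N2=(alive,v0)
Op 10: N2 marks N2=alive -> (alive,v1)
Op 11: N1 marks N0=suspect -> (suspect,v3)
Op 12: gossip N1<->N2 -> N1.N0=(suspect,v3) N1.N1=(dead,v1) N1.N2=(alive,v1) | N2.N0=(suspect,v3) N2.N1=(dead,v1) N2.N2=(alive,v1)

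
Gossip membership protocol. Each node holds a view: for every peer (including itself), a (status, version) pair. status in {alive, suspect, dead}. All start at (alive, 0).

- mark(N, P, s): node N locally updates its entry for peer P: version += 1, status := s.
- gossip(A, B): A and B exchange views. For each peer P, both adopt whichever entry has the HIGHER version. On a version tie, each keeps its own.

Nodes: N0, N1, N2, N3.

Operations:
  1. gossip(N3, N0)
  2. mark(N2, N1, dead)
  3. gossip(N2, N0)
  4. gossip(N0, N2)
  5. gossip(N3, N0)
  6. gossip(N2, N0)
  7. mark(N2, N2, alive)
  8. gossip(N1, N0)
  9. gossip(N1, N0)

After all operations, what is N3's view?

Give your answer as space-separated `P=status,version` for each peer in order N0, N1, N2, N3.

Answer: N0=alive,0 N1=dead,1 N2=alive,0 N3=alive,0

Derivation:
Op 1: gossip N3<->N0 -> N3.N0=(alive,v0) N3.N1=(alive,v0) N3.N2=(alive,v0) N3.N3=(alive,v0) | N0.N0=(alive,v0) N0.N1=(alive,v0) N0.N2=(alive,v0) N0.N3=(alive,v0)
Op 2: N2 marks N1=dead -> (dead,v1)
Op 3: gossip N2<->N0 -> N2.N0=(alive,v0) N2.N1=(dead,v1) N2.N2=(alive,v0) N2.N3=(alive,v0) | N0.N0=(alive,v0) N0.N1=(dead,v1) N0.N2=(alive,v0) N0.N3=(alive,v0)
Op 4: gossip N0<->N2 -> N0.N0=(alive,v0) N0.N1=(dead,v1) N0.N2=(alive,v0) N0.N3=(alive,v0) | N2.N0=(alive,v0) N2.N1=(dead,v1) N2.N2=(alive,v0) N2.N3=(alive,v0)
Op 5: gossip N3<->N0 -> N3.N0=(alive,v0) N3.N1=(dead,v1) N3.N2=(alive,v0) N3.N3=(alive,v0) | N0.N0=(alive,v0) N0.N1=(dead,v1) N0.N2=(alive,v0) N0.N3=(alive,v0)
Op 6: gossip N2<->N0 -> N2.N0=(alive,v0) N2.N1=(dead,v1) N2.N2=(alive,v0) N2.N3=(alive,v0) | N0.N0=(alive,v0) N0.N1=(dead,v1) N0.N2=(alive,v0) N0.N3=(alive,v0)
Op 7: N2 marks N2=alive -> (alive,v1)
Op 8: gossip N1<->N0 -> N1.N0=(alive,v0) N1.N1=(dead,v1) N1.N2=(alive,v0) N1.N3=(alive,v0) | N0.N0=(alive,v0) N0.N1=(dead,v1) N0.N2=(alive,v0) N0.N3=(alive,v0)
Op 9: gossip N1<->N0 -> N1.N0=(alive,v0) N1.N1=(dead,v1) N1.N2=(alive,v0) N1.N3=(alive,v0) | N0.N0=(alive,v0) N0.N1=(dead,v1) N0.N2=(alive,v0) N0.N3=(alive,v0)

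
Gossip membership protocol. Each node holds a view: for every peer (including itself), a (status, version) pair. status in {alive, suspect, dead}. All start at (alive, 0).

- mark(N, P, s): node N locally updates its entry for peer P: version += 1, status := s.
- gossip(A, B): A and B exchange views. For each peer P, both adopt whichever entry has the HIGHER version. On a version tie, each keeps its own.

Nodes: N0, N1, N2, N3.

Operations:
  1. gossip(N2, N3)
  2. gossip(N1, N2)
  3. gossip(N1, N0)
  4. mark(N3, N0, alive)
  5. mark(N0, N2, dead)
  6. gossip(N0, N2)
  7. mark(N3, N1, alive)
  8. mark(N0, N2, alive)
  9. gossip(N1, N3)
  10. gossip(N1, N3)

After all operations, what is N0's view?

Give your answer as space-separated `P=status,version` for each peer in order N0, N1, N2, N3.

Answer: N0=alive,0 N1=alive,0 N2=alive,2 N3=alive,0

Derivation:
Op 1: gossip N2<->N3 -> N2.N0=(alive,v0) N2.N1=(alive,v0) N2.N2=(alive,v0) N2.N3=(alive,v0) | N3.N0=(alive,v0) N3.N1=(alive,v0) N3.N2=(alive,v0) N3.N3=(alive,v0)
Op 2: gossip N1<->N2 -> N1.N0=(alive,v0) N1.N1=(alive,v0) N1.N2=(alive,v0) N1.N3=(alive,v0) | N2.N0=(alive,v0) N2.N1=(alive,v0) N2.N2=(alive,v0) N2.N3=(alive,v0)
Op 3: gossip N1<->N0 -> N1.N0=(alive,v0) N1.N1=(alive,v0) N1.N2=(alive,v0) N1.N3=(alive,v0) | N0.N0=(alive,v0) N0.N1=(alive,v0) N0.N2=(alive,v0) N0.N3=(alive,v0)
Op 4: N3 marks N0=alive -> (alive,v1)
Op 5: N0 marks N2=dead -> (dead,v1)
Op 6: gossip N0<->N2 -> N0.N0=(alive,v0) N0.N1=(alive,v0) N0.N2=(dead,v1) N0.N3=(alive,v0) | N2.N0=(alive,v0) N2.N1=(alive,v0) N2.N2=(dead,v1) N2.N3=(alive,v0)
Op 7: N3 marks N1=alive -> (alive,v1)
Op 8: N0 marks N2=alive -> (alive,v2)
Op 9: gossip N1<->N3 -> N1.N0=(alive,v1) N1.N1=(alive,v1) N1.N2=(alive,v0) N1.N3=(alive,v0) | N3.N0=(alive,v1) N3.N1=(alive,v1) N3.N2=(alive,v0) N3.N3=(alive,v0)
Op 10: gossip N1<->N3 -> N1.N0=(alive,v1) N1.N1=(alive,v1) N1.N2=(alive,v0) N1.N3=(alive,v0) | N3.N0=(alive,v1) N3.N1=(alive,v1) N3.N2=(alive,v0) N3.N3=(alive,v0)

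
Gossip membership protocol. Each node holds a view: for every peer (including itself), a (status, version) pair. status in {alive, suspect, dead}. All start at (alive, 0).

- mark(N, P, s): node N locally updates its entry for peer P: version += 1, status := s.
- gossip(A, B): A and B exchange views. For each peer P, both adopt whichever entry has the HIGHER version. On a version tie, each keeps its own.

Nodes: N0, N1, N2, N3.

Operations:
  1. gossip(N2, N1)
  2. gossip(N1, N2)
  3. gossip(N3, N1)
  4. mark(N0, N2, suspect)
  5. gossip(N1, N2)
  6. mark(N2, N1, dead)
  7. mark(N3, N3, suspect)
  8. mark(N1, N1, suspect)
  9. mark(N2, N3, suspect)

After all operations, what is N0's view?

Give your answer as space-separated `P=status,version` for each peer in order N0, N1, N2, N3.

Op 1: gossip N2<->N1 -> N2.N0=(alive,v0) N2.N1=(alive,v0) N2.N2=(alive,v0) N2.N3=(alive,v0) | N1.N0=(alive,v0) N1.N1=(alive,v0) N1.N2=(alive,v0) N1.N3=(alive,v0)
Op 2: gossip N1<->N2 -> N1.N0=(alive,v0) N1.N1=(alive,v0) N1.N2=(alive,v0) N1.N3=(alive,v0) | N2.N0=(alive,v0) N2.N1=(alive,v0) N2.N2=(alive,v0) N2.N3=(alive,v0)
Op 3: gossip N3<->N1 -> N3.N0=(alive,v0) N3.N1=(alive,v0) N3.N2=(alive,v0) N3.N3=(alive,v0) | N1.N0=(alive,v0) N1.N1=(alive,v0) N1.N2=(alive,v0) N1.N3=(alive,v0)
Op 4: N0 marks N2=suspect -> (suspect,v1)
Op 5: gossip N1<->N2 -> N1.N0=(alive,v0) N1.N1=(alive,v0) N1.N2=(alive,v0) N1.N3=(alive,v0) | N2.N0=(alive,v0) N2.N1=(alive,v0) N2.N2=(alive,v0) N2.N3=(alive,v0)
Op 6: N2 marks N1=dead -> (dead,v1)
Op 7: N3 marks N3=suspect -> (suspect,v1)
Op 8: N1 marks N1=suspect -> (suspect,v1)
Op 9: N2 marks N3=suspect -> (suspect,v1)

Answer: N0=alive,0 N1=alive,0 N2=suspect,1 N3=alive,0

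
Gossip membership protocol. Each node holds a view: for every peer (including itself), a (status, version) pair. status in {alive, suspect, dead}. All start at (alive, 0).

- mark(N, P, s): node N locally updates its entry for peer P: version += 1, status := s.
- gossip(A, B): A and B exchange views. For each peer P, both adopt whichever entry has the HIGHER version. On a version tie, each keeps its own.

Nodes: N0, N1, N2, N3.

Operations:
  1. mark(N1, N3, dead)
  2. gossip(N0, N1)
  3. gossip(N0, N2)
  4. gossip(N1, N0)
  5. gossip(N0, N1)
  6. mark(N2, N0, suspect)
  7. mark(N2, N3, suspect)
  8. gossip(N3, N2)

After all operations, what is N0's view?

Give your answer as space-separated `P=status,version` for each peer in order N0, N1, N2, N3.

Op 1: N1 marks N3=dead -> (dead,v1)
Op 2: gossip N0<->N1 -> N0.N0=(alive,v0) N0.N1=(alive,v0) N0.N2=(alive,v0) N0.N3=(dead,v1) | N1.N0=(alive,v0) N1.N1=(alive,v0) N1.N2=(alive,v0) N1.N3=(dead,v1)
Op 3: gossip N0<->N2 -> N0.N0=(alive,v0) N0.N1=(alive,v0) N0.N2=(alive,v0) N0.N3=(dead,v1) | N2.N0=(alive,v0) N2.N1=(alive,v0) N2.N2=(alive,v0) N2.N3=(dead,v1)
Op 4: gossip N1<->N0 -> N1.N0=(alive,v0) N1.N1=(alive,v0) N1.N2=(alive,v0) N1.N3=(dead,v1) | N0.N0=(alive,v0) N0.N1=(alive,v0) N0.N2=(alive,v0) N0.N3=(dead,v1)
Op 5: gossip N0<->N1 -> N0.N0=(alive,v0) N0.N1=(alive,v0) N0.N2=(alive,v0) N0.N3=(dead,v1) | N1.N0=(alive,v0) N1.N1=(alive,v0) N1.N2=(alive,v0) N1.N3=(dead,v1)
Op 6: N2 marks N0=suspect -> (suspect,v1)
Op 7: N2 marks N3=suspect -> (suspect,v2)
Op 8: gossip N3<->N2 -> N3.N0=(suspect,v1) N3.N1=(alive,v0) N3.N2=(alive,v0) N3.N3=(suspect,v2) | N2.N0=(suspect,v1) N2.N1=(alive,v0) N2.N2=(alive,v0) N2.N3=(suspect,v2)

Answer: N0=alive,0 N1=alive,0 N2=alive,0 N3=dead,1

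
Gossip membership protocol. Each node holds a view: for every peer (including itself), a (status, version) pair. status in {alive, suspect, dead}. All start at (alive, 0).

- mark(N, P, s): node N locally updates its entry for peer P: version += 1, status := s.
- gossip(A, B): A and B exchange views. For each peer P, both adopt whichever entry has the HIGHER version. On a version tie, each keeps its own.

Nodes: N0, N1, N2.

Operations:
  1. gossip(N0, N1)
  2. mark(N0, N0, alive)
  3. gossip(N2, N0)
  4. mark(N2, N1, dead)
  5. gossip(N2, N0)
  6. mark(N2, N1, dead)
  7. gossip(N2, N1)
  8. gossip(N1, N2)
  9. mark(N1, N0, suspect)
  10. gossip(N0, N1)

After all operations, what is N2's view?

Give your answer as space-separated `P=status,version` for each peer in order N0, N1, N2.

Op 1: gossip N0<->N1 -> N0.N0=(alive,v0) N0.N1=(alive,v0) N0.N2=(alive,v0) | N1.N0=(alive,v0) N1.N1=(alive,v0) N1.N2=(alive,v0)
Op 2: N0 marks N0=alive -> (alive,v1)
Op 3: gossip N2<->N0 -> N2.N0=(alive,v1) N2.N1=(alive,v0) N2.N2=(alive,v0) | N0.N0=(alive,v1) N0.N1=(alive,v0) N0.N2=(alive,v0)
Op 4: N2 marks N1=dead -> (dead,v1)
Op 5: gossip N2<->N0 -> N2.N0=(alive,v1) N2.N1=(dead,v1) N2.N2=(alive,v0) | N0.N0=(alive,v1) N0.N1=(dead,v1) N0.N2=(alive,v0)
Op 6: N2 marks N1=dead -> (dead,v2)
Op 7: gossip N2<->N1 -> N2.N0=(alive,v1) N2.N1=(dead,v2) N2.N2=(alive,v0) | N1.N0=(alive,v1) N1.N1=(dead,v2) N1.N2=(alive,v0)
Op 8: gossip N1<->N2 -> N1.N0=(alive,v1) N1.N1=(dead,v2) N1.N2=(alive,v0) | N2.N0=(alive,v1) N2.N1=(dead,v2) N2.N2=(alive,v0)
Op 9: N1 marks N0=suspect -> (suspect,v2)
Op 10: gossip N0<->N1 -> N0.N0=(suspect,v2) N0.N1=(dead,v2) N0.N2=(alive,v0) | N1.N0=(suspect,v2) N1.N1=(dead,v2) N1.N2=(alive,v0)

Answer: N0=alive,1 N1=dead,2 N2=alive,0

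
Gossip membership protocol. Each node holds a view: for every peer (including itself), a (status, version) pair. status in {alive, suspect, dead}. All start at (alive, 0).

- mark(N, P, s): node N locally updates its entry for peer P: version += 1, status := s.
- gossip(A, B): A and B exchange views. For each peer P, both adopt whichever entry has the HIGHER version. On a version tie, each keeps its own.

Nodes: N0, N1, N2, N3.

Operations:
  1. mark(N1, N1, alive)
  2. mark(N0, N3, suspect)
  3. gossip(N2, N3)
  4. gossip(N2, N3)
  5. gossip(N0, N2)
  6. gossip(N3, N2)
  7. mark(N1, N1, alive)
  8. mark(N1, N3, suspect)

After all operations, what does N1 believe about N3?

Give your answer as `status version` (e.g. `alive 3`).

Op 1: N1 marks N1=alive -> (alive,v1)
Op 2: N0 marks N3=suspect -> (suspect,v1)
Op 3: gossip N2<->N3 -> N2.N0=(alive,v0) N2.N1=(alive,v0) N2.N2=(alive,v0) N2.N3=(alive,v0) | N3.N0=(alive,v0) N3.N1=(alive,v0) N3.N2=(alive,v0) N3.N3=(alive,v0)
Op 4: gossip N2<->N3 -> N2.N0=(alive,v0) N2.N1=(alive,v0) N2.N2=(alive,v0) N2.N3=(alive,v0) | N3.N0=(alive,v0) N3.N1=(alive,v0) N3.N2=(alive,v0) N3.N3=(alive,v0)
Op 5: gossip N0<->N2 -> N0.N0=(alive,v0) N0.N1=(alive,v0) N0.N2=(alive,v0) N0.N3=(suspect,v1) | N2.N0=(alive,v0) N2.N1=(alive,v0) N2.N2=(alive,v0) N2.N3=(suspect,v1)
Op 6: gossip N3<->N2 -> N3.N0=(alive,v0) N3.N1=(alive,v0) N3.N2=(alive,v0) N3.N3=(suspect,v1) | N2.N0=(alive,v0) N2.N1=(alive,v0) N2.N2=(alive,v0) N2.N3=(suspect,v1)
Op 7: N1 marks N1=alive -> (alive,v2)
Op 8: N1 marks N3=suspect -> (suspect,v1)

Answer: suspect 1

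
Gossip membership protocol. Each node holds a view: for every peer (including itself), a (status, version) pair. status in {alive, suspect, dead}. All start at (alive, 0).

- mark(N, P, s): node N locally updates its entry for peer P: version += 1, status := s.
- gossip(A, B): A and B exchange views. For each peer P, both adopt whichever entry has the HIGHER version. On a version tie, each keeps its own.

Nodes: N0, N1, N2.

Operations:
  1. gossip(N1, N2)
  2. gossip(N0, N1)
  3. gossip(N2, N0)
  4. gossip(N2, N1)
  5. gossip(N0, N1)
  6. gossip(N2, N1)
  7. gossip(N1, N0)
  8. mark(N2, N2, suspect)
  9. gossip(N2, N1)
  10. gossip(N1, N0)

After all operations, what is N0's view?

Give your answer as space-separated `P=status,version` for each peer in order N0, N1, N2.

Answer: N0=alive,0 N1=alive,0 N2=suspect,1

Derivation:
Op 1: gossip N1<->N2 -> N1.N0=(alive,v0) N1.N1=(alive,v0) N1.N2=(alive,v0) | N2.N0=(alive,v0) N2.N1=(alive,v0) N2.N2=(alive,v0)
Op 2: gossip N0<->N1 -> N0.N0=(alive,v0) N0.N1=(alive,v0) N0.N2=(alive,v0) | N1.N0=(alive,v0) N1.N1=(alive,v0) N1.N2=(alive,v0)
Op 3: gossip N2<->N0 -> N2.N0=(alive,v0) N2.N1=(alive,v0) N2.N2=(alive,v0) | N0.N0=(alive,v0) N0.N1=(alive,v0) N0.N2=(alive,v0)
Op 4: gossip N2<->N1 -> N2.N0=(alive,v0) N2.N1=(alive,v0) N2.N2=(alive,v0) | N1.N0=(alive,v0) N1.N1=(alive,v0) N1.N2=(alive,v0)
Op 5: gossip N0<->N1 -> N0.N0=(alive,v0) N0.N1=(alive,v0) N0.N2=(alive,v0) | N1.N0=(alive,v0) N1.N1=(alive,v0) N1.N2=(alive,v0)
Op 6: gossip N2<->N1 -> N2.N0=(alive,v0) N2.N1=(alive,v0) N2.N2=(alive,v0) | N1.N0=(alive,v0) N1.N1=(alive,v0) N1.N2=(alive,v0)
Op 7: gossip N1<->N0 -> N1.N0=(alive,v0) N1.N1=(alive,v0) N1.N2=(alive,v0) | N0.N0=(alive,v0) N0.N1=(alive,v0) N0.N2=(alive,v0)
Op 8: N2 marks N2=suspect -> (suspect,v1)
Op 9: gossip N2<->N1 -> N2.N0=(alive,v0) N2.N1=(alive,v0) N2.N2=(suspect,v1) | N1.N0=(alive,v0) N1.N1=(alive,v0) N1.N2=(suspect,v1)
Op 10: gossip N1<->N0 -> N1.N0=(alive,v0) N1.N1=(alive,v0) N1.N2=(suspect,v1) | N0.N0=(alive,v0) N0.N1=(alive,v0) N0.N2=(suspect,v1)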